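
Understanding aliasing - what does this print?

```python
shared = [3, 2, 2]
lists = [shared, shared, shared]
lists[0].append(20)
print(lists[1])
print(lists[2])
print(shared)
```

Key concept: list of same reference.
Step by step:
`shared = [3, 2, 2]` → shared = [3, 2, 2]
`lists = [shared, shared, shared]` → lists = [[3, 2, 2], [3, 2, 2], [3, 2, 2]]
`lists[0].append(20)` → shared = [3, 2, 2, 20]; lists = [[3, 2, 2, 20], [3, 2, 2, 20], [3, 2, 2, 20]]
`print(lists[1])` → prints [3, 2, 2, 20]
`print(lists[2])` → prints [3, 2, 2, 20]
`print(shared)` → prints [3, 2, 2, 20]

Answer:
[3, 2, 2, 20]
[3, 2, 2, 20]
[3, 2, 2, 20]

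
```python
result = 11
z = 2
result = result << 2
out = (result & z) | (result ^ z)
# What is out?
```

Trace:
`result = 11` → result = 11
`z = 2` → z = 2
`result = result << 2` → result = 44
`out = (result & z) | (result ^ z)` → out = 46
So out = 46

Answer: 46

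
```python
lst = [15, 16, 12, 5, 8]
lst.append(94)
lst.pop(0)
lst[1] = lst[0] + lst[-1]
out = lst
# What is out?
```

Trace:
`lst = [15, 16, 12, 5, 8]` → lst = [15, 16, 12, 5, 8]
`lst.append(94)` → lst = [15, 16, 12, 5, 8, 94]
`lst.pop(0)` → lst = [16, 12, 5, 8, 94]
`lst[1] = lst[0] + lst[-1]` → lst = [16, 110, 5, 8, 94]
`out = lst` → out = [16, 110, 5, 8, 94]
So out = [16, 110, 5, 8, 94]

Answer: [16, 110, 5, 8, 94]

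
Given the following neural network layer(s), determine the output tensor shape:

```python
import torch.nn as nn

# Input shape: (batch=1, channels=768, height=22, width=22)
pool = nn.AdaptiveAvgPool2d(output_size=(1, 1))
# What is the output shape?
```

Input: (1, 768, 22, 22) -> Output: (1, 768, 1, 1)

Answer: (1, 768, 1, 1)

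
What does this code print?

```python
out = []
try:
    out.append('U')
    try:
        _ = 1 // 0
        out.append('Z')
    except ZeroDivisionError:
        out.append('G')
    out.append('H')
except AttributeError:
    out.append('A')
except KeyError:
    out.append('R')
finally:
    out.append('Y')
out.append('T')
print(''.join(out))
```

Execution trace: 'U' (try body) → 'G' (inner except ZeroDivisionError) → 'H' (try body, no exception) → 'Y' (finally) → 'T' (after the try/except). Output: UGHYT

Answer: UGHYT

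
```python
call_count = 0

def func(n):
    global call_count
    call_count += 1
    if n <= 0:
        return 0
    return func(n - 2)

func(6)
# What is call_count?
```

Linear recursion stepping by 2: 4 calls from n=6 down to ≤0.

Answer: 4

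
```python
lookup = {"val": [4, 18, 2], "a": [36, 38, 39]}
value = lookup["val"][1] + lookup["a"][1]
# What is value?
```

Trace:
`lookup = {"val": [4, 18, 2], "a": [36, 38, 39]}` → lookup = {'val': [4, 18, 2], 'a': [36, 38, 39]}
`value = lookup["val"][1] + lookup["a"][1]` → value = 56
So value = 56

Answer: 56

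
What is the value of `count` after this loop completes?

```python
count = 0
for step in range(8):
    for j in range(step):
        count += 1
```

Triangle number: 0+1+2+...+7
`count` takes the values: 0 → 1 → 2 → 3 → 4 → 5 → 6 → 7 → 8 → 9 → 10 → 11 → 12 → 13 → 14 → 15 → 16 → 17 → 18 → 19 → 20 → 21 → 22 → 23 → 24 → 25 → 26 → 27 → 28

Answer: 28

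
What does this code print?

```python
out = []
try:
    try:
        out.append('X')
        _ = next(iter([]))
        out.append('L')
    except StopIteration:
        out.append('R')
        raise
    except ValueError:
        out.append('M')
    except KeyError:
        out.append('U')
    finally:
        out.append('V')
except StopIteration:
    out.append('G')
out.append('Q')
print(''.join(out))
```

Execution trace: 'X' (try body) → 'R' (except StopIteration) → 'V' (finally) → 'G' (outer except StopIteration) → 'Q' (after the try/except). Output: XRVGQ

Answer: XRVGQ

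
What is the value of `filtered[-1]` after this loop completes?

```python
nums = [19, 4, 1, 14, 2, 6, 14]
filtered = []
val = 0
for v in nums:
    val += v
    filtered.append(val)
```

Cumulative sum ends at 60
`filtered` takes the values: [] → [19] → [19, 23] → [19, 23, 24] → [19, 23, 24, 38] → [19, 23, 24, 38, 40] → [19, 23, 24, 38, 40, 46] → [19, 23, 24, 38, 40, 46, 60]
So `filtered[-1]` = 60

Answer: 60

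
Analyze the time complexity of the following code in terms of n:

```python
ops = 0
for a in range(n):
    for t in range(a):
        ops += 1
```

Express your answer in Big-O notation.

Each loop level contributes: n × n. Multiplying the contributions gives O(n^2).

Answer: O(n^2)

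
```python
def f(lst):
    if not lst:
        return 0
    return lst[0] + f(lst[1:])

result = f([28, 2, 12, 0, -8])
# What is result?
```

28 + 2 + 12 + 0 + (-8) + 0 = 34

Answer: 34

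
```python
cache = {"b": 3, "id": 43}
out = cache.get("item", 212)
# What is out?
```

Trace:
`cache = {"b": 3, "id": 43}` → cache = {'b': 3, 'id': 43}
`out = cache.get("item", 212)` → out = 212
So out = 212

Answer: 212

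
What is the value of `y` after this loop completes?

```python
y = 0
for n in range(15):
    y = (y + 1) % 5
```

Increment mod 5, 15 times = 0
`y` takes the values: 0 → 1 → 2 → 3 → 4 → 0 → 1 → 2 → 3 → 4 → 0 → 1 → 2 → 3 → 4 → 0

Answer: 0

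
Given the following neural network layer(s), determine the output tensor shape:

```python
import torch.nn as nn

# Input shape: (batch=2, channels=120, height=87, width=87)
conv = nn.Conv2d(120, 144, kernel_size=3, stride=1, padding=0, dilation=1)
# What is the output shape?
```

Input: (2, 120, 87, 87) -> Output: (2, 144, 85, 85)

Answer: (2, 144, 85, 85)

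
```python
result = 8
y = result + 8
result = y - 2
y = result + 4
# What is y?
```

Trace:
`result = 8` → result = 8
`y = result + 8` → y = 16
`result = y - 2` → result = 14
`y = result + 4` → y = 18
So y = 18

Answer: 18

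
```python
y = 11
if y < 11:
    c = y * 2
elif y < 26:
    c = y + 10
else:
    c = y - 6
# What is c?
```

Trace:
`y = 11` → y = 11
`if y < 11: ...` → y < 11 is False, y < 26 is True → c = 21
So c = 21

Answer: 21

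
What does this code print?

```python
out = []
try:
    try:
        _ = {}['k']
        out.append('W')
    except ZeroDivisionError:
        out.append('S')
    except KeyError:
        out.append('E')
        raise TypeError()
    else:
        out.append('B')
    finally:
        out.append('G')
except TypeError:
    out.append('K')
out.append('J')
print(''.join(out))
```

Execution trace: 'E' (inner except KeyError) → 'G' (inner finally) → 'K' (outer except TypeError) → 'J' (after the try/except). Output: EGKJ

Answer: EGKJ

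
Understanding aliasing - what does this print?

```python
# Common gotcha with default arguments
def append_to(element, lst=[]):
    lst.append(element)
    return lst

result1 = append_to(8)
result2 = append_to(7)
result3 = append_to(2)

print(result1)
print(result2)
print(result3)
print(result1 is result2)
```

Key concept: mutable default argument gotcha.
Step by step:
`result1 = append_to(8)` → result1 = [8]
`result2 = append_to(7)` → result1 = [8, 7] (same object as result2); result2 = [8, 7] (same object as result1)
`result3 = append_to(2)` → result1 = [8, 7, 2] (same object as result2, result3); result2 = [8, 7, 2] (same object as result1, result3); result3 = [8, 7, 2] (same object as result1, result2)
`print(result1)` → prints [8, 7, 2]
`print(result2)` → prints [8, 7, 2]
`print(result3)` → prints [8, 7, 2]
`print(result1 is result2)` → prints True

Answer:
[8, 7, 2]
[8, 7, 2]
[8, 7, 2]
True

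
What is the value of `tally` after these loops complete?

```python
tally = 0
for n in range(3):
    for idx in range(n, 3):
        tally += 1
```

Upper triangle: 3 + 2 + ... + 1
`tally` takes the values: 0 → 1 → 2 → 3 → 4 → 5 → 6

Answer: 6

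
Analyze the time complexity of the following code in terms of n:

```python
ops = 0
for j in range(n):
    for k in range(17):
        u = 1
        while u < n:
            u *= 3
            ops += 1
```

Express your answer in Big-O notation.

Each loop level contributes: n × 1 × log n. Multiplying the contributions gives O(n log n).

Answer: O(n log n)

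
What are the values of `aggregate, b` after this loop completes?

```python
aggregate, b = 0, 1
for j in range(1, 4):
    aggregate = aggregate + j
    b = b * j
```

Sum and factorial of 1 to 3
`aggregate, b` takes the values: (0, 1) → (1, 1) → (3, 1) → (3, 2) → (6, 2) → (6, 6)

Answer: 6, 6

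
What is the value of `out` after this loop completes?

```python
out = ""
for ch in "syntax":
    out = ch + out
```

Reverse 'syntax'
`out` takes the values: "" → "s" → "ys" → "nys" → "tnys" → "atnys" → "xatnys"

Answer: "xatnys"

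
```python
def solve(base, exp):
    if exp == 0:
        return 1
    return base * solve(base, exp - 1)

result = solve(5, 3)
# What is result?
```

solve(5, 3) = 5 * 5 * 5 = 125

Answer: 125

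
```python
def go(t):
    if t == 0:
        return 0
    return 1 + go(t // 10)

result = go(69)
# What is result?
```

Count of digits of 69: 2

Answer: 2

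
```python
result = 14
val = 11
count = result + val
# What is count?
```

Trace:
`result = 14` → result = 14
`val = 11` → val = 11
`count = result + val` → count = 25
So count = 25

Answer: 25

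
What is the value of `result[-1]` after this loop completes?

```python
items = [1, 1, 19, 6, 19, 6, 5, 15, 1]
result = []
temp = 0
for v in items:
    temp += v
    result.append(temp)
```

Cumulative sum ends at 73
`result` takes the values: [] → [1] → [1, 2] → [1, 2, 21] → [1, 2, 21, 27] → [1, 2, 21, 27, 46] → [1, 2, 21, 27, 46, 52] → [1, 2, 21, 27, 46, 52, 57] → [1, 2, 21, 27, 46, 52, 57, 72] → [1, 2, 21, 27, 46, 52, 57, 72, 73]
So `result[-1]` = 73

Answer: 73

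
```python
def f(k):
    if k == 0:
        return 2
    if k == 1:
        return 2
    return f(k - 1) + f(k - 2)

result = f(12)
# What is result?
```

Build up from base cases: f(0)=2, f(1)=2, f(2)=4, f(3)=6, f(4)=10, f(5)=16, f(6)=26, ..., f(12)=466

Answer: 466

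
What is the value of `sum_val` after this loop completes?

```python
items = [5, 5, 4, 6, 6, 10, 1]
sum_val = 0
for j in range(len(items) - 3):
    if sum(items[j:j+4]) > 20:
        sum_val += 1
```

Count windows with sum > 20
`sum_val` takes the values: 0 → 1 → 2 → 3

Answer: 3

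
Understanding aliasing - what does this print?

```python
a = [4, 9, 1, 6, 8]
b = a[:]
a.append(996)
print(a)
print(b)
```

Key concept: slice [:] creates copy.
Step by step:
`a = [4, 9, 1, 6, 8]` → a = [4, 9, 1, 6, 8]
`b = a[:]` → b = [4, 9, 1, 6, 8]
`a.append(996)` → a = [4, 9, 1, 6, 8, 996]
`print(a)` → prints [4, 9, 1, 6, 8, 996]
`print(b)` → prints [4, 9, 1, 6, 8]

Answer:
[4, 9, 1, 6, 8, 996]
[4, 9, 1, 6, 8]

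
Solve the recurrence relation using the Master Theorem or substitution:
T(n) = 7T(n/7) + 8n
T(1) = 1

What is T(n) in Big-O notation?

By Master Theorem: a=7, b=7, f(n)=8n. Since log_7(7) = 1 and f(n) = Θ(n^1), Case 2 applies. T(n) = O(n log n).

Answer: O(n log n)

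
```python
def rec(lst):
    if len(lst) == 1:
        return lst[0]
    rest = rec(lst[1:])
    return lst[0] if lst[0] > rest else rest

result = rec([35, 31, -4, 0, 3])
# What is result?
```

Recursive max over [35, 31, -4, 0, 3] = 35

Answer: 35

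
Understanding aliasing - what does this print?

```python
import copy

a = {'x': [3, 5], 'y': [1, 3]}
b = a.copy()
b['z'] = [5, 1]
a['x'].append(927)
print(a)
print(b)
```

Key concept: shallow copy of dict with mutable values.
Step by step:
`a = {'x': [3, 5], 'y': [1, 3]}` → a = {'x': [3, 5], 'y': [1, 3]}
`b = a.copy()` → b = {'x': [3, 5], 'y': [1, 3]}
`b['z'] = [5, 1]` → b = {'x': [3, 5], 'y': [1, 3], 'z': [5, 1]}
`a['x'].append(927)` → a = {'x': [3, 5, 927], 'y': [1, 3]}; b = {'x': [3, 5, 927], 'y': [1, 3], 'z': [5, 1]}
`print(a)` → prints {'x': [3, 5, 927], 'y': [1, 3]}
`print(b)` → prints {'x': [3, 5, 927], 'y': [1, 3], 'z': [5, 1]}

Answer:
{'x': [3, 5, 927], 'y': [1, 3]}
{'x': [3, 5, 927], 'y': [1, 3], 'z': [5, 1]}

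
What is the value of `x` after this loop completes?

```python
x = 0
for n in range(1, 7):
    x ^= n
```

XOR of 1 to 6
`x` takes the values: 0 → 1 → 3 → 0 → 4 → 1 → 7

Answer: 7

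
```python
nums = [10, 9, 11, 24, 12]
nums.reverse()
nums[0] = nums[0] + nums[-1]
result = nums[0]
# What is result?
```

Trace:
`nums = [10, 9, 11, 24, 12]` → nums = [10, 9, 11, 24, 12]
`nums.reverse()` → nums = [12, 24, 11, 9, 10]
`nums[0] = nums[0] + nums[-1]` → nums = [22, 24, 11, 9, 10]
`result = nums[0]` → result = 22
So result = 22

Answer: 22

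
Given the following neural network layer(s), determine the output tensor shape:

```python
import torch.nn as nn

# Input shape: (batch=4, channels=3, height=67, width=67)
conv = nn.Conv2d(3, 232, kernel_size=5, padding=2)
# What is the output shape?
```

Input: (4, 3, 67, 67) -> Output: (4, 232, 67, 67)

Answer: (4, 232, 67, 67)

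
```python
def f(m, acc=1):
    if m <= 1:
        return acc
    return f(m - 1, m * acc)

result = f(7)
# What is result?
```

Accumulator trace (n, acc): (7, 1) -> (6, 7) -> (5, 42) -> (4, 210) -> (3, 840) -> (2, 2520) -> (1, 5040) -> return 5040

Answer: 5040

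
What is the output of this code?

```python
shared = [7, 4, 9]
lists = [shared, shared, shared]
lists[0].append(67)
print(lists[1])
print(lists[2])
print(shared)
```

Key concept: list of same reference.
Step by step:
`shared = [7, 4, 9]` → shared = [7, 4, 9]
`lists = [shared, shared, shared]` → lists = [[7, 4, 9], [7, 4, 9], [7, 4, 9]]
`lists[0].append(67)` → shared = [7, 4, 9, 67]; lists = [[7, 4, 9, 67], [7, 4, 9, 67], [7, 4, 9, 67]]
`print(lists[1])` → prints [7, 4, 9, 67]
`print(lists[2])` → prints [7, 4, 9, 67]
`print(shared)` → prints [7, 4, 9, 67]

Answer:
[7, 4, 9, 67]
[7, 4, 9, 67]
[7, 4, 9, 67]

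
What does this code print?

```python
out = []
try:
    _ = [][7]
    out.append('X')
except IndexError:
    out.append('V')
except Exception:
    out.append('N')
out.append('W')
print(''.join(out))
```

Execution trace: 'V' (except IndexError) → 'W' (after the try/except). Output: VW

Answer: VW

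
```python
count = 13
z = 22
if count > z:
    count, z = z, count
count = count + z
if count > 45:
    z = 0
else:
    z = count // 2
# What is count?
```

Trace:
`count = 13` → count = 13
`z = 22` → z = 22
`if count > z: ...` → count > z is False → no variable changes
`count = count + z` → count = 35
`if count > 45: ...` → count > 45 is False, take else branch → z = 17
So count = 35

Answer: 35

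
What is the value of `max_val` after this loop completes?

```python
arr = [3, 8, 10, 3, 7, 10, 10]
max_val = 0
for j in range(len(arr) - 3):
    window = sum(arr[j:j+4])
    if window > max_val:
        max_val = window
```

Max sum of 4-element window in [3, 8, 10, 3, 7, 10, 10]
`max_val` takes the values: 0 → 24 → 28 → 30

Answer: 30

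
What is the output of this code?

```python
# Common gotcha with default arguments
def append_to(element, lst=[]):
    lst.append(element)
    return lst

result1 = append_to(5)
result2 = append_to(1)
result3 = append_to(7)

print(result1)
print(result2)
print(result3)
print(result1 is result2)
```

Key concept: mutable default argument gotcha.
Step by step:
`result1 = append_to(5)` → result1 = [5]
`result2 = append_to(1)` → result1 = [5, 1] (same object as result2); result2 = [5, 1] (same object as result1)
`result3 = append_to(7)` → result1 = [5, 1, 7] (same object as result2, result3); result2 = [5, 1, 7] (same object as result1, result3); result3 = [5, 1, 7] (same object as result1, result2)
`print(result1)` → prints [5, 1, 7]
`print(result2)` → prints [5, 1, 7]
`print(result3)` → prints [5, 1, 7]
`print(result1 is result2)` → prints True

Answer:
[5, 1, 7]
[5, 1, 7]
[5, 1, 7]
True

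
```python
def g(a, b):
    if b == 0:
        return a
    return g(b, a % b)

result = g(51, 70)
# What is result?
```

g(51, 70) -> g(70, 51) -> g(51, 19) -> g(19, 13) -> g(13, 6) -> g(6, 1) -> g(1, 0) -> 1

Answer: 1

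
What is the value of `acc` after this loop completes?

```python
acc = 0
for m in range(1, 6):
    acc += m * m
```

Sum of squares 1² to 5² = 55
`acc` takes the values: 0 → 1 → 5 → 14 → 30 → 55

Answer: 55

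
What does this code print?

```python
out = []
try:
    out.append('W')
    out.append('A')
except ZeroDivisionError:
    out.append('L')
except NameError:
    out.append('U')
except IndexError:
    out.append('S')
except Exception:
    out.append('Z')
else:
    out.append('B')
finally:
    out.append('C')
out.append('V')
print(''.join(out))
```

Execution trace: 'W' (try body) → 'A' (try body, no exception) → 'B' (else) → 'C' (finally) → 'V' (after the try/except). Output: WABCV

Answer: WABCV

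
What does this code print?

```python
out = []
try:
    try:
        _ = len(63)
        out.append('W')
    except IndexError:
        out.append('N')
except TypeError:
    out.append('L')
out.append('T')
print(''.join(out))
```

Execution trace: 'L' (outer except TypeError) → 'T' (after the try/except). Output: LT

Answer: LT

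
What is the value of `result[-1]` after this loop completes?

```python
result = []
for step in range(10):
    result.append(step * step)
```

Last element of squares 0 to 9
`result` takes the values: [] → [0] → [0, 1] → [0, 1, 4] → [0, 1, 4, 9] → [0, 1, 4, 9, 16] → [0, 1, 4, 9, 16, 25] → [0, 1, 4, 9, 16, 25, 36] → [0, 1, 4, 9, 16, 25, 36, 49] → [0, 1, 4, 9, 16, 25, 36, 49, 64] → [0, 1, 4, 9, 16, 25, 36, 49, 64, 81]
So `result[-1]` = 81

Answer: 81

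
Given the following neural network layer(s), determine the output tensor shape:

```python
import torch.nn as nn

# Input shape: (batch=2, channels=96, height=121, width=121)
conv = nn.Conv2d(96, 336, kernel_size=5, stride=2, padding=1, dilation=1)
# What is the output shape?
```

Input: (2, 96, 121, 121) -> Output: (2, 336, 60, 60)

Answer: (2, 336, 60, 60)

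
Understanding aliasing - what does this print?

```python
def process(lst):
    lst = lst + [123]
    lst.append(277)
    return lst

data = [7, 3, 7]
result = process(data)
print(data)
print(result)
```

Key concept: rebinding parameter vs mutation.
Step by step:
`data = [7, 3, 7]` → data = [7, 3, 7]
`result = process(data)` → result = [7, 3, 7, 123, 277]
`print(data)` → prints [7, 3, 7]
`print(result)` → prints [7, 3, 7, 123, 277]

Answer:
[7, 3, 7]
[7, 3, 7, 123, 277]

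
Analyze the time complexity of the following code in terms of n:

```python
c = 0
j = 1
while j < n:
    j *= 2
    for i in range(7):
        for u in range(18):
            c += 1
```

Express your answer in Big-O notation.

Each loop level contributes: log n × 1 × 1. Multiplying the contributions gives O(log n).

Answer: O(log n)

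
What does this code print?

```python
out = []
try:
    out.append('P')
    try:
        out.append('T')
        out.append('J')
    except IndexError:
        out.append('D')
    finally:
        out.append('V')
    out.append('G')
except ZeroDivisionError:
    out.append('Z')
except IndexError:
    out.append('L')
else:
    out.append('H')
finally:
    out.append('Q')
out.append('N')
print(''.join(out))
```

Execution trace: 'P' (try body) → 'T' (inner try body) → 'J' (inner try body, no exception) → 'V' (inner finally) → 'G' (try body, no exception) → 'H' (else) → 'Q' (finally) → 'N' (after the try/except). Output: PTJVGHQN

Answer: PTJVGHQN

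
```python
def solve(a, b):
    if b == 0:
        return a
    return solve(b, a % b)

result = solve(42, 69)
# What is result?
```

solve(42, 69) -> solve(69, 42) -> solve(42, 27) -> solve(27, 15) -> solve(15, 12) -> solve(12, 3) -> solve(3, 0) -> 3

Answer: 3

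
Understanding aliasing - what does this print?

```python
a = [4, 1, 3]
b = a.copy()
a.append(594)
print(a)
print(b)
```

Key concept: list.copy() creates independent copy.
Step by step:
`a = [4, 1, 3]` → a = [4, 1, 3]
`b = a.copy()` → b = [4, 1, 3]
`a.append(594)` → a = [4, 1, 3, 594]
`print(a)` → prints [4, 1, 3, 594]
`print(b)` → prints [4, 1, 3]

Answer:
[4, 1, 3, 594]
[4, 1, 3]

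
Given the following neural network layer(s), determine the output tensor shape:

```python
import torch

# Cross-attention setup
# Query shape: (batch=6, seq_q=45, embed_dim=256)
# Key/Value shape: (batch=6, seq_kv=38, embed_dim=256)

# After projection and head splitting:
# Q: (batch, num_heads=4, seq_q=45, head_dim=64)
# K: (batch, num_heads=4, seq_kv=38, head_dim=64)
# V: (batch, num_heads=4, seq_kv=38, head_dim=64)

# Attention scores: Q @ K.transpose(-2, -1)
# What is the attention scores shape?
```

Input: (6, 45, 256) -> Output: (6, 4, 45, 38)

Answer: (6, 4, 45, 38)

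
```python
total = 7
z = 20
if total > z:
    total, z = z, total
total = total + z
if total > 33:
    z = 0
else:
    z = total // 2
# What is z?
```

Trace:
`total = 7` → total = 7
`z = 20` → z = 20
`if total > z: ...` → total > z is False → no variable changes
`total = total + z` → total = 27
`if total > 33: ...` → total > 33 is False, take else branch → z = 13
So z = 13

Answer: 13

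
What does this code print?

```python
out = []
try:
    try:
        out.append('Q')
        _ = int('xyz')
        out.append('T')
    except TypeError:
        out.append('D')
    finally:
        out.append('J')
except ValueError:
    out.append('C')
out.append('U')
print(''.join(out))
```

Execution trace: 'Q' (try body) → 'J' (finally) → 'C' (outer except ValueError) → 'U' (after the try/except). Output: QJCU

Answer: QJCU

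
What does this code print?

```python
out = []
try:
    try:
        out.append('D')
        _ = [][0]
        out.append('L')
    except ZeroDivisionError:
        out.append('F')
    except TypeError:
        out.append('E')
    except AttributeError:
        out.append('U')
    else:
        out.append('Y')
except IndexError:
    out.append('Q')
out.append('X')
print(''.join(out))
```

Execution trace: 'D' (inner try body) → 'Q' (outer except IndexError) → 'X' (after the try/except). Output: DQX

Answer: DQX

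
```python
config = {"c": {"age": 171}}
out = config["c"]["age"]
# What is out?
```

Trace:
`config = {"c": {"age": 171}}` → config = {'c': {'age': 171}}
`out = config["c"]["age"]` → out = 171
So out = 171

Answer: 171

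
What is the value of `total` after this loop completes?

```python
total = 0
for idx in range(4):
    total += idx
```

Sum of 0 to 3 = 6
`total` takes the values: 0 → 1 → 3 → 6

Answer: 6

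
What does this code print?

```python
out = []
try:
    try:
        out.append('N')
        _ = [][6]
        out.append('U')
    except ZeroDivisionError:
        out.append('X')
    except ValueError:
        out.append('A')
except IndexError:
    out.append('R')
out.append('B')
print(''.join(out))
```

Execution trace: 'N' (try body) → 'R' (outer except IndexError) → 'B' (after the try/except). Output: NRB

Answer: NRB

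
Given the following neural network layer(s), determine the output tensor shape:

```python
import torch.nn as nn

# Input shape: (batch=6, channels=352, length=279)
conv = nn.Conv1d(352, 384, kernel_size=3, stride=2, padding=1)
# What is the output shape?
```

Input: (6, 352, 279) -> Output: (6, 384, 140)

Answer: (6, 384, 140)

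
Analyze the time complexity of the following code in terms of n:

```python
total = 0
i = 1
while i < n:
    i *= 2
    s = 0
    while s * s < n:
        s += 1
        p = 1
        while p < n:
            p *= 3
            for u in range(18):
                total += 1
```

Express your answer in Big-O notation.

Each loop level contributes: log n × √n × log n × 1. Multiplying the contributions gives O(√n log² n).

Answer: O(√n log² n)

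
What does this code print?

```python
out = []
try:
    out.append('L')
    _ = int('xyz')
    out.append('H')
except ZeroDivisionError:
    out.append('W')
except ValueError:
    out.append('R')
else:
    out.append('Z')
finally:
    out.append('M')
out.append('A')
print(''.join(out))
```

Execution trace: 'L' (try body) → 'R' (except ValueError) → 'M' (finally) → 'A' (after the try/except). Output: LRMA

Answer: LRMA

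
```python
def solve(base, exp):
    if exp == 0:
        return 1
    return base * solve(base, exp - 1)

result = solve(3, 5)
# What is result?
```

solve(3, 5) = 3 * 3 * 3 * 3 * 3 = 243

Answer: 243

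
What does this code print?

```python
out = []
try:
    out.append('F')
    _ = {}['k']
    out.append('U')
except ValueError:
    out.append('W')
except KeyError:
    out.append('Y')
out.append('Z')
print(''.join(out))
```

Execution trace: 'F' (try body) → 'Y' (except KeyError) → 'Z' (after the try/except). Output: FYZ

Answer: FYZ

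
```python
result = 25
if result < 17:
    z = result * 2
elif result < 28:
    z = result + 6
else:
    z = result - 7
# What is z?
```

Trace:
`result = 25` → result = 25
`if result < 17: ...` → result < 17 is False, result < 28 is True → z = 31
So z = 31

Answer: 31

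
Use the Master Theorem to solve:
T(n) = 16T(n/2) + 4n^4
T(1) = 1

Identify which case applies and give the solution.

a=16, b=2, f(n)=4n^4. log_2(16) = 4. Since c=4 = 4, Case 2 applies: T(n) = Θ(n^log_b(a) · log n) = O(n^4 log n).

Answer: O(n^4 log n) - Case 2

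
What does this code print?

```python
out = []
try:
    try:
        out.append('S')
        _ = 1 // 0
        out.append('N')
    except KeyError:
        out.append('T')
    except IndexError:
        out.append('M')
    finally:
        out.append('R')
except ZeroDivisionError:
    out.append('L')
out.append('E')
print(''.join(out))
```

Execution trace: 'S' (try body) → 'R' (finally) → 'L' (outer except ZeroDivisionError) → 'E' (after the try/except). Output: SRLE

Answer: SRLE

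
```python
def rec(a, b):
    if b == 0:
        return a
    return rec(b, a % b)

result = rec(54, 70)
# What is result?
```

rec(54, 70) -> rec(70, 54) -> rec(54, 16) -> rec(16, 6) -> rec(6, 4) -> rec(4, 2) -> rec(2, 0) -> 2

Answer: 2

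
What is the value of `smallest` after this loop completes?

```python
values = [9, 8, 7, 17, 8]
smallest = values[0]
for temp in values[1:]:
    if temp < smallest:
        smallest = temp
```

Minimum of [9, 8, 7, 17, 8]
`smallest` takes the values: 9 → 8 → 7

Answer: 7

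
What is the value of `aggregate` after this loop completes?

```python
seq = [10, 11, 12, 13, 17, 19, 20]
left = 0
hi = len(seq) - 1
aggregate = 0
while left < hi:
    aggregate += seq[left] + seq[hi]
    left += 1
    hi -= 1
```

Sum of pairs from ends
`aggregate` takes the values: 0 → 30 → 60 → 89

Answer: 89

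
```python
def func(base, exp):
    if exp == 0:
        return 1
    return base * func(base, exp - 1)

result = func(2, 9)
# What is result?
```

func(2, 9) = 2 * 2 * 2 * 2 * 2 * 2 * 2 * 2 * 2 = 512

Answer: 512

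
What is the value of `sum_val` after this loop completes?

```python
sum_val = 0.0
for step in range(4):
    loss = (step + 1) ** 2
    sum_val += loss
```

Sum of squared losses 1² + 2² + ... + 4²
`sum_val` takes the values: 0.0 → 1.0 → 5.0 → 14.0 → 30.0

Answer: 30.0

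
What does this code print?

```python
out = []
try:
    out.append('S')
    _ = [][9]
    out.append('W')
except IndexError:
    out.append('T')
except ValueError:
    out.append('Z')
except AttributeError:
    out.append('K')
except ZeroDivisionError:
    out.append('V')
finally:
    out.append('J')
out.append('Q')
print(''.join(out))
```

Execution trace: 'S' (try body) → 'T' (except IndexError) → 'J' (finally) → 'Q' (after the try/except). Output: STJQ

Answer: STJQ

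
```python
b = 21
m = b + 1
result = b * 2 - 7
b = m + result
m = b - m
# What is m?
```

Trace:
`b = 21` → b = 21
`m = b + 1` → m = 22
`result = b * 2 - 7` → result = 35
`b = m + result` → b = 57
`m = b - m` → m = 35
So m = 35

Answer: 35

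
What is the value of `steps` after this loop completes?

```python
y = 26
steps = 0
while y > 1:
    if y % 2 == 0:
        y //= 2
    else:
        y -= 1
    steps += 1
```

Steps to reduce 26 to 1
`steps` takes the values: 0 → 1 → 2 → 3 → 4 → 5 → 6

Answer: 6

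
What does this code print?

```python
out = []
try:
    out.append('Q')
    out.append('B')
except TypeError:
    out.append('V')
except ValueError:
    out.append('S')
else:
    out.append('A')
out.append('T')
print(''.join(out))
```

Execution trace: 'Q' (try body) → 'B' (try body, no exception) → 'A' (else) → 'T' (after the try/except). Output: QBAT

Answer: QBAT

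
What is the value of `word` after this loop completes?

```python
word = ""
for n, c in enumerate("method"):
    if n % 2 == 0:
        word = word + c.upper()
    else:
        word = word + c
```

Uppercase even positions in 'method'
`word` takes the values: "" → "M" → "Me" → "MeT" → "MeTh" → "MeThO" → "MeThOd"

Answer: "MeThOd"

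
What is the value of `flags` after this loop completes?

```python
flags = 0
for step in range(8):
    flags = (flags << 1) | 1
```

Build 8 consecutive 1-bits: 0b11111111
`flags` takes the values: 0 → 1 → 3 → 7 → 15 → 31 → 63 → 127 → 255

Answer: 255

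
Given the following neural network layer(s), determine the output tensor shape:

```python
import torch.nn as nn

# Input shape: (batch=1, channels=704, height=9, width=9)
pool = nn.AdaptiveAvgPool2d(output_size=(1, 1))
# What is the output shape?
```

Input: (1, 704, 9, 9) -> Output: (1, 704, 1, 1)

Answer: (1, 704, 1, 1)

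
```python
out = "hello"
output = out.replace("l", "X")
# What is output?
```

Trace:
`out = "hello"` → out = 'hello'
`output = out.replace("l", "X")` → output = 'heXXo'
So output = 'heXXo'

Answer: 'heXXo'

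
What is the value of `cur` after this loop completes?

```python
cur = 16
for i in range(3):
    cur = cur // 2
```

Halve 3 times: 16 // 2^3 = 2
`cur` takes the values: 16 → 8 → 4 → 2

Answer: 2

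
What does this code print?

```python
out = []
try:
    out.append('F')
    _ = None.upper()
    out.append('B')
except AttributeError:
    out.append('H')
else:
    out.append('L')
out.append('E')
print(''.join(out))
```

Execution trace: 'F' (try body) → 'H' (except AttributeError) → 'E' (after the try/except). Output: FHE

Answer: FHE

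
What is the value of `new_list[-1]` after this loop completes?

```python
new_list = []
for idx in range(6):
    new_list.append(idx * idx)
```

Last element of squares 0 to 5
`new_list` takes the values: [] → [0] → [0, 1] → [0, 1, 4] → [0, 1, 4, 9] → [0, 1, 4, 9, 16] → [0, 1, 4, 9, 16, 25]
So `new_list[-1]` = 25

Answer: 25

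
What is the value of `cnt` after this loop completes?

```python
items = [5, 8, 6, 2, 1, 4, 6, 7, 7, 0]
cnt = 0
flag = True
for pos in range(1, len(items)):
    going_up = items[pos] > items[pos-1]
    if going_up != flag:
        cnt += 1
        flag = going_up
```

Count direction changes in [5, 8, 6, 2, 1, 4, 6, 7, 7, 0]
`cnt` takes the values: 0 → 1 → 2 → 3

Answer: 3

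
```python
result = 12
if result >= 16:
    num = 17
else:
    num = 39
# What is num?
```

Trace:
`result = 12` → result = 12
`if result >= 16: ...` → result >= 16 is False, take else branch → num = 39
So num = 39

Answer: 39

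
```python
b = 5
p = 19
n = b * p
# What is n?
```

Trace:
`b = 5` → b = 5
`p = 19` → p = 19
`n = b * p` → n = 95
So n = 95

Answer: 95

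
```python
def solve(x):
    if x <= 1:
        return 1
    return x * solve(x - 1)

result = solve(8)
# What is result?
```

solve(8) = 8 * 7 * 6 * 5 * 4 * 3 * 2 * 1 = 40320

Answer: 40320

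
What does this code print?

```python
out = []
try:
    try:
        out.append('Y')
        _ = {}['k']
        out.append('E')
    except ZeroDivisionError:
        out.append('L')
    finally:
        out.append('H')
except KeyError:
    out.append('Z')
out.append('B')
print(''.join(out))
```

Execution trace: 'Y' (try body) → 'H' (finally) → 'Z' (outer except KeyError) → 'B' (after the try/except). Output: YHZB

Answer: YHZB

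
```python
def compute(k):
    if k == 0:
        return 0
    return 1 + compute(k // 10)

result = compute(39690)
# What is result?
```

Count of digits of 39690: 5

Answer: 5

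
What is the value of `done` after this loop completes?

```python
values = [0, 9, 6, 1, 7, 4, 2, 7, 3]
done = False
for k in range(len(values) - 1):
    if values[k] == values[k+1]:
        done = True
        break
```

Check consecutive duplicates in [0, 9, 6, 1, 7, 4, 2, 7, 3]
`done` takes the values: False

Answer: False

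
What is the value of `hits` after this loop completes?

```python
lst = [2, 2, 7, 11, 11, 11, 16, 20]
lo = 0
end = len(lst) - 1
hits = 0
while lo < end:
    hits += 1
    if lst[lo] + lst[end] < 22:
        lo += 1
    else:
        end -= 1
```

Steps to find pair summing to 22
`hits` takes the values: 0 → 1 → 2 → 3 → 4 → 5 → 6 → 7

Answer: 7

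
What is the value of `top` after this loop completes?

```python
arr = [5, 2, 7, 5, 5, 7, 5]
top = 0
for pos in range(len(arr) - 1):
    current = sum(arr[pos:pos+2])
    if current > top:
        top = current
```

Max sum of 2-element window in [5, 2, 7, 5, 5, 7, 5]
`top` takes the values: 0 → 7 → 9 → 12

Answer: 12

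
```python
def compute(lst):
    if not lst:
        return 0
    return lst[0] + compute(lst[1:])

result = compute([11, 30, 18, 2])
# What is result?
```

11 + 30 + 18 + 2 + 0 = 61

Answer: 61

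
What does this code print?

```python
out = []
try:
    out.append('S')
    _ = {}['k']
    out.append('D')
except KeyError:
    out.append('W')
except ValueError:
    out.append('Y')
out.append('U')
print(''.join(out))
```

Execution trace: 'S' (try body) → 'W' (except KeyError) → 'U' (after the try/except). Output: SWU

Answer: SWU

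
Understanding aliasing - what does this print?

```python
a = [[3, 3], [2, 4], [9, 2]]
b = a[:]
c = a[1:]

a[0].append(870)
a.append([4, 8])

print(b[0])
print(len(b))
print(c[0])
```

Key concept: slice with nested mutation.
Step by step:
`a = [[3, 3], [2, 4], [9, 2]]` → a = [[3, 3], [2, 4], [9, 2]]
`b = a[:]` → b = [[3, 3], [2, 4], [9, 2]]
`c = a[1:]` → c = [[2, 4], [9, 2]]
`a[0].append(870)` → a = [[3, 3, 870], [2, 4], [9, 2]]; b = [[3, 3, 870], [2, 4], [9, 2]]
`a.append([4, 8])` → a = [[3, 3, 870], [2, 4], [9, 2], [4, 8]]
`print(b[0])` → prints [3, 3, 870]
`print(len(b))` → prints 3
`print(c[0])` → prints [2, 4]

Answer:
[3, 3, 870]
3
[2, 4]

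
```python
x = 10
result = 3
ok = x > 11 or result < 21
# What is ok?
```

Trace:
`x = 10` → x = 10
`result = 3` → result = 3
`ok = x > 11 or result < 21` → ok = True
So ok = True

Answer: True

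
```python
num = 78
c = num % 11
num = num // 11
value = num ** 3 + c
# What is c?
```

Trace:
`num = 78` → num = 78
`c = num % 11` → c = 1
`num = num // 11` → num = 7
`value = num ** 3 + c` → value = 344
So c = 1

Answer: 1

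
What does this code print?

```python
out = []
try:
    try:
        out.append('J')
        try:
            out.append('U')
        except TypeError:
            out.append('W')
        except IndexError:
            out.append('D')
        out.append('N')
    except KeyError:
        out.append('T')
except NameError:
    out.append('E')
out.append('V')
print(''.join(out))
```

Execution trace: 'J' (try body) → 'U' (inner try body, no exception) → 'N' (try body, no exception) → 'V' (after the try/except). Output: JUNV

Answer: JUNV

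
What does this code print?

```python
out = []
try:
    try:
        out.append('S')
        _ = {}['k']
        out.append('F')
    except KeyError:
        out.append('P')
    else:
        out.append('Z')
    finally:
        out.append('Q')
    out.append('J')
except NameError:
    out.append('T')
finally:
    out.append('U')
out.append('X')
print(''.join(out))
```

Execution trace: 'S' (inner try body) → 'P' (inner except KeyError) → 'Q' (inner finally) → 'J' (try body, no exception) → 'U' (finally) → 'X' (after the try/except). Output: SPQJUX

Answer: SPQJUX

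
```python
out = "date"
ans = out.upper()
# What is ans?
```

Trace:
`out = "date"` → out = 'date'
`ans = out.upper()` → ans = 'DATE'
So ans = 'DATE'

Answer: 'DATE'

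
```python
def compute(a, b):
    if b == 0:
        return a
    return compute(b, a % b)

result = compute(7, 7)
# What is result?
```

compute(7, 7) -> compute(7, 0) -> 7

Answer: 7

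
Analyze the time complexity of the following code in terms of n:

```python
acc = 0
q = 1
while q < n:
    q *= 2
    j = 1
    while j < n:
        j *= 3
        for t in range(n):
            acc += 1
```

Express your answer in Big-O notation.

Each loop level contributes: log n × log n × n. Multiplying the contributions gives O(n log² n).

Answer: O(n log² n)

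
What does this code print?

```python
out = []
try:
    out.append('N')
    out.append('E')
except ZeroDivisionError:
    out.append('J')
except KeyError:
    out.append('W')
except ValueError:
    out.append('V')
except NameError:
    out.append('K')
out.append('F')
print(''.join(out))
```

Execution trace: 'N' (try body) → 'E' (try body, no exception) → 'F' (after the try/except). Output: NEF

Answer: NEF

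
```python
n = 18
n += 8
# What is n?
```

Trace:
`n = 18` → n = 18
`n += 8` → n = 26
So n = 26

Answer: 26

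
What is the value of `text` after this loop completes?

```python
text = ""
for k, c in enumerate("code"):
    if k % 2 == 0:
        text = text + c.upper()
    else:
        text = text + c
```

Uppercase even positions in 'code'
`text` takes the values: "" → "C" → "Co" → "CoD" → "CoDe"

Answer: "CoDe"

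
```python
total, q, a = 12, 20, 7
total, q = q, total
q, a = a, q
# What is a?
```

Trace:
`total, q, a = 12, 20, 7` → total = 12; q = 20; a = 7
`total, q = q, total` → total = 20; q = 12
`q, a = a, q` → q = 7; a = 12
So a = 12

Answer: 12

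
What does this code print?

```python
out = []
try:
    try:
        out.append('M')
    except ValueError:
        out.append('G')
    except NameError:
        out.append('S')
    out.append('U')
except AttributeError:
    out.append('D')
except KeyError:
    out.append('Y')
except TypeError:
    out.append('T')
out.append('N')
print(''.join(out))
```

Execution trace: 'M' (inner try body, no exception) → 'U' (try body, no exception) → 'N' (after the try/except). Output: MUN

Answer: MUN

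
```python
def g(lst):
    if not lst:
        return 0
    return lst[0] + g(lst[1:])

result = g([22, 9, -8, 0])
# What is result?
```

22 + 9 + (-8) + 0 + 0 = 23

Answer: 23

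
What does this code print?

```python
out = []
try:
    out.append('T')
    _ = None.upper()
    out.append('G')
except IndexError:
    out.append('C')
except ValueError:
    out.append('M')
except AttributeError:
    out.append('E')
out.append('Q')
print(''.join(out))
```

Execution trace: 'T' (try body) → 'E' (except AttributeError) → 'Q' (after the try/except). Output: TEQ

Answer: TEQ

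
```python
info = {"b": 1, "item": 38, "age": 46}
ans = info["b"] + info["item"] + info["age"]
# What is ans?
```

Trace:
`info = {"b": 1, "item": 38, "age": 46}` → info = {'b': 1, 'item': 38, 'age': 46}
`ans = info["b"] + info["item"] + info["age"]` → ans = 85
So ans = 85

Answer: 85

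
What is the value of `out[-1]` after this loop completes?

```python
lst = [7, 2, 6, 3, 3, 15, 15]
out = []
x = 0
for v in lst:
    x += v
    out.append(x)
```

Cumulative sum ends at 51
`out` takes the values: [] → [7] → [7, 9] → [7, 9, 15] → [7, 9, 15, 18] → [7, 9, 15, 18, 21] → [7, 9, 15, 18, 21, 36] → [7, 9, 15, 18, 21, 36, 51]
So `out[-1]` = 51

Answer: 51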